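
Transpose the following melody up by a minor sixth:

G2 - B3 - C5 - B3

Eb3 G4 Ab5 G4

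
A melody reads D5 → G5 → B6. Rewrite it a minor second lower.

D5 becomes C#5
G5 becomes F#5
B6 becomes A#6

C#5 F#5 A#6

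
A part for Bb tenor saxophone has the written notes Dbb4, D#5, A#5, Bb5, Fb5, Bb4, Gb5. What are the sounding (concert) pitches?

Cbb3 C#4 G#4 Ab4 Ebb4 Ab3 Fb4

Written C4 on the Bb tenor saxophone sounds as Bb2, a major ninth lower; apply that shift to every note.
Dbb4 to Cbb3
D#5 to C#4
A#5 to G#4
Bb5 to Ab4
Fb5 to Ebb4
Bb4 to Ab3
Gb5 to Fb4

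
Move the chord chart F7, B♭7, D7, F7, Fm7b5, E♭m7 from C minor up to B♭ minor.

Eb7 Ab7 C7 Eb7 Ebm7b5 Dbm7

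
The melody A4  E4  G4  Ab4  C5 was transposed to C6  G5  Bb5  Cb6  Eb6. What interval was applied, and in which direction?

From A4 to C6 is 10 letter names — a tenth of some quality.
A4 to C6 is 15 semitones, which makes it a minor tenth; the second version is higher, so the direction is up.
Checking another pair — C5 → Eb6 — gives the same interval.

up a minor tenth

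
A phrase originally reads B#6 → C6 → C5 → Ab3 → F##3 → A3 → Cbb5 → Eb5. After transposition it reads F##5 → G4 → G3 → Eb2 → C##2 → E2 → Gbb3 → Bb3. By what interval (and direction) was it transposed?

down a perfect eleventh

From B#6 to F##5 is 11 letter names — an eleventh of some quality.
F##5 to B#6 is 17 semitones, which makes it a perfect eleventh; the second version is lower, so the direction is down.
Checking another pair — Eb5 → Bb3 — gives the same interval.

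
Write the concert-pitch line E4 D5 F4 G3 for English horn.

Written C4 sounds as F3 on the English horn, so concert pitches are written a perfect fifth up.
E4 gives B4
D5 gives A5
F4 gives C5
G3 gives D4

B4 A5 C5 D4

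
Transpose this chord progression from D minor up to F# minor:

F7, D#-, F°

A7 F##- A°

D minor up to F# minor is a major third; each chord root moves by that interval while the quality stays the same.
F7: root F up a major third → A, giving A7.
D#-: root D# up a major third → F##, giving F##-.
F°: root F up a major third → A, giving A°.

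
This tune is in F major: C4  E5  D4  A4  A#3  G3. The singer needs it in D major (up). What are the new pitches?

A4 C#6 B4 F#5 F##4 E4

F major to D major up is a major sixth, so every note moves up by that interval.
C4 to A4
E5 to C#6
D4 to B4
A4 to F#5
A#3 to F##4
G3 to E4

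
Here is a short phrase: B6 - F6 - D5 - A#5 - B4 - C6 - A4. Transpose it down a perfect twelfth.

E5 Bb4 G3 D#4 E3 F4 D3

A perfect twelfth down from B6 gives E5.
F6: a twelfth down reaches B, and 19 semitones makes it Bb4.
D5 down a perfect twelfth is G3.
A#5: a twelfth down reaches D, and 19 semitones makes it D#4.
B4 down a perfect twelfth is E3.
A perfect twelfth down from C6 gives F4.
A4: a twelfth down reaches D, and 19 semitones makes it D3.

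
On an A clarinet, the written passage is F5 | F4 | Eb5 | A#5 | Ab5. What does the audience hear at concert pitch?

Written C4 on the A clarinet sounds as A3, a minor third lower; apply that shift to every note.
F5 -> D5
F4 -> D4
Eb5 -> C5
A#5 -> F##5
Ab5 -> F5

D5 D4 C5 F##5 F5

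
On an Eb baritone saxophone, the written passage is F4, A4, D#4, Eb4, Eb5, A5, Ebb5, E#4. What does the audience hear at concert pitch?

Ab2 C3 F#2 Gb2 Gb3 C4 Gbb3 G#2

The Eb baritone saxophone sounds a major thirteenth below written, so transpose each written note down a major thirteenth.
F4 -> Ab2
A4 -> C3
D#4 -> F#2
Eb4 -> Gb2
Eb5 -> Gb3
A5 -> C4
Ebb5 -> Gbb3
E#4 -> G#2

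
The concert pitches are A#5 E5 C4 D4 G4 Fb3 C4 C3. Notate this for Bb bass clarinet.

B#6 F#6 D5 E5 A5 Gb4 D5 D4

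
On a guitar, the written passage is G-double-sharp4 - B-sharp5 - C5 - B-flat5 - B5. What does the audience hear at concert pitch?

G##3 B#4 C4 Bb4 B4

Written C4 on the guitar sounds as C3, a perfect octave lower; apply that shift to every note.
G##4 → G##3
B#5 → B#4
C5 → C4
Bb5 → Bb4
B5 → B4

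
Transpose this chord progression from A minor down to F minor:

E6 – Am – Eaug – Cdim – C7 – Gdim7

A minor down to F minor is a major third; each chord root moves by that interval while the quality stays the same.
E6: root E down a major third → C, giving C6.
Am: root A down a major third → F, giving Fm.
Eaug: root E down a major third → C, giving Caug.
Cdim: root C down a major third → Ab, giving Abdim.
C7: root C down a major third → Ab, giving Ab7.
Gdim7: root G down a major third → Eb, giving Ebdim7.

C6 Fm Caug Abdim Ab7 Ebdim7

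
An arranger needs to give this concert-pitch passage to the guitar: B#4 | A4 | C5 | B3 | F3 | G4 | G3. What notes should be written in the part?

The guitar sounds a perfect octave below written, so the written part must be a perfect octave above concert — transpose each note up.
B#4 becomes B#5
A4 becomes A5
C5 becomes C6
B3 becomes B4
F3 becomes F4
G4 becomes G5
G3 becomes G4

B#5 A5 C6 B4 F4 G5 G4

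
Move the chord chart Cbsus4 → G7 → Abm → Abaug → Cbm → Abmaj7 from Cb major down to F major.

Fsus4 C#7 Dm Daug Fm Dmaj7

Cb major down to F major is a diminished fifth; each chord root moves by that interval while the quality stays the same.
Cbsus4: root Cb down a diminished fifth → F, giving Fsus4.
G7: root G down a diminished fifth → C#, giving C#7.
Abm: root Ab down a diminished fifth → D, giving Dm.
Abaug: root Ab down a diminished fifth → D, giving Daug.
Cbm: root Cb down a diminished fifth → F, giving Fm.
Abmaj7: root Ab down a diminished fifth → D, giving Dmaj7.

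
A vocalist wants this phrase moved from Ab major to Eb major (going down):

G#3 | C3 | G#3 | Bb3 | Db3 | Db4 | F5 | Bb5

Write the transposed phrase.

Ab major to Eb major down is a perfect fourth, so every note moves down by that interval.
G#3 becomes D#3
C3 becomes G2
G#3 becomes D#3
Bb3 becomes F3
Db3 becomes Ab2
Db4 becomes Ab3
F5 becomes C5
Bb5 becomes F5

D#3 G2 D#3 F3 Ab2 Ab3 C5 F5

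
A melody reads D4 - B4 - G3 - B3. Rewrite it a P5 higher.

A perfect fifth up from D4 gives A4.
A perfect fifth up from B4 gives F#5.
G3: a fifth up reaches D, and 7 semitones makes it D4.
B3 up a perfect fifth is F#4.

A4 F#5 D4 F#4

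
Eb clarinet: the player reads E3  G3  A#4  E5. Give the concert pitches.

The Eb clarinet sounds a minor third above written, so transpose each written note up a minor third.
E3 becomes G3
G3 becomes Bb3
A#4 becomes C#5
E5 becomes G5

G3 Bb3 C#5 G5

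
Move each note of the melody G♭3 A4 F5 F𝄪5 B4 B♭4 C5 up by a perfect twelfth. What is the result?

Gb3: a twelfth up reaches D, and 19 semitones makes it Db5.
A perfect twelfth up from A4 gives E6.
F5 up a perfect twelfth is C7.
F##5: a twelfth up reaches C, and 19 semitones makes it C##7.
B4 up a perfect twelfth is F#6.
Bb4: a twelfth up reaches F, and 19 semitones makes it F6.
C5: a twelfth up reaches G, and 19 semitones makes it G6.

Db5 E6 C7 C##7 F#6 F6 G6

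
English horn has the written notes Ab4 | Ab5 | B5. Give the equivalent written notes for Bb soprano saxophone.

Eb4 Eb5 F#5

First find concert pitch: the English horn sounds a perfect fifth below written, so Ab4 Ab5 B5 sounds Db4 Db5 E5.
Then write for Bb soprano saxophone: it sounds a major second below written, so the part must be a major second above concert.
Db4 → Eb4
Db5 → Eb5
E5 → F#5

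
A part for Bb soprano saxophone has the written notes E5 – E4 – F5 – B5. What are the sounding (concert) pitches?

D5 D4 Eb5 A5

The Bb soprano saxophone sounds a major second below written, so transpose each written note down a major second.
E5 becomes D5
E4 becomes D4
F5 becomes Eb5
B5 becomes A5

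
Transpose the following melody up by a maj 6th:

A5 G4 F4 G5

A5: a sixth up reaches F, and 9 semitones makes it F#6.
A major sixth up from G4 gives E5.
F4: a sixth up reaches D, and 9 semitones makes it D5.
A major sixth up from G5 gives E6.

F#6 E5 D5 E6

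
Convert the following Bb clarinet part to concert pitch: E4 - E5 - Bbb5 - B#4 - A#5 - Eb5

D4 D5 Abb5 A#4 G#5 Db5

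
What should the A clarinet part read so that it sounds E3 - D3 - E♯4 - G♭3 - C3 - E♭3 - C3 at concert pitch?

Written C4 sounds as A3 on the A clarinet, so concert pitches are written a minor third up.
E3 to G3
D3 to F3
E#4 to G#4
Gb3 to Bbb3
C3 to Eb3
Eb3 to Gb3
C3 to Eb3

G3 F3 G#4 Bbb3 Eb3 Gb3 Eb3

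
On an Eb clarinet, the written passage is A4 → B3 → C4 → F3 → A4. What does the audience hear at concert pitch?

C5 D4 Eb4 Ab3 C5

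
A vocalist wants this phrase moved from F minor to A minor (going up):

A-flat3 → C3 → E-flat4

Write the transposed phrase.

C4 E3 G4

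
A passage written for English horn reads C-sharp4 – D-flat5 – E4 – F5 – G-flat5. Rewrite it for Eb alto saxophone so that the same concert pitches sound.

First find concert pitch: the English horn sounds a perfect fifth below written, so C-sharp4 D-flat5 E4 F5 G-flat5 sounds F#3 Gb4 A3 Bb4 Cb5.
Then write for Eb alto saxophone: it sounds a major sixth below written, so the part must be a major sixth above concert.
F#3 → D#4
Gb4 → Eb5
A3 → F#4
Bb4 → G5
Cb5 → Ab5

D#4 Eb5 F#4 G5 Ab5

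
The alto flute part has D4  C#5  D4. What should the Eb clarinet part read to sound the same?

F#3 E#4 F#3

First find concert pitch: the alto flute sounds a perfect fourth below written, so D4 C#5 D4 sounds A3 G#4 A3.
Then write for Eb clarinet: it sounds a minor third above written, so the part must be a minor third below concert.
A3 → F#3
G#4 → E#4
A3 → F#3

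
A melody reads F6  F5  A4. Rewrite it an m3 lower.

F6 down a minor third is D6.
A minor third down from F5 gives D5.
A4: a third down reaches F, and 3 semitones makes it F#4.

D6 D5 F#4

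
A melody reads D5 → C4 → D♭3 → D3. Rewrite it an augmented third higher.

D5 up an augmented third is F##5.
C4 up an augmented third is E#4.
Db3 up an augmented third is F#3.
D3 up an augmented third is F##3.

F##5 E#4 F#3 F##3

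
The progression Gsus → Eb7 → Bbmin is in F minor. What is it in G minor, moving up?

Asus F7 Cmin

F minor up to G minor is a major second; each chord root moves by that interval while the quality stays the same.
Gsus: root G up a major second → A, giving Asus.
Eb7: root Eb up a major second → F, giving F7.
Bbmin: root Bb up a major second → C, giving Cmin.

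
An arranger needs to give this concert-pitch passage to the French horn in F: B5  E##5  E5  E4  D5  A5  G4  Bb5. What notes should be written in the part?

The French horn in F sounds a perfect fifth below written, so the written part must be a perfect fifth above concert — transpose each note up.
B5 -> F#6
E##5 -> B##5
E5 -> B5
E4 -> B4
D5 -> A5
A5 -> E6
G4 -> D5
Bb5 -> F6

F#6 B##5 B5 B4 A5 E6 D5 F6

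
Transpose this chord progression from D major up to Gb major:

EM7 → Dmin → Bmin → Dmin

D major up to Gb major is a diminished fourth; each chord root moves by that interval while the quality stays the same.
EM7: root E up a diminished fourth → Ab, giving AbM7.
Dmin: root D up a diminished fourth → Gb, giving Gbmin.
Bmin: root B up a diminished fourth → Eb, giving Ebmin.
Dmin: root D up a diminished fourth → Gb, giving Gbmin.

AbM7 Gbmin Ebmin Gbmin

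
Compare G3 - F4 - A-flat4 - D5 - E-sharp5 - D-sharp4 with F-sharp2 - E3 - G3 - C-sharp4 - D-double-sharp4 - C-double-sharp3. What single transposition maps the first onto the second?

From G3 to F#2 is 9 letter names — a ninth of some quality.
F#2 to G3 is 13 semitones, which makes it a minor ninth; the second version is lower, so the direction is down.
Checking another pair — D#4 → C##3 — gives the same interval.

down a minor ninth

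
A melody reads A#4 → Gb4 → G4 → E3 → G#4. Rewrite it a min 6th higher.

A#4 gives F#5
Gb4 gives Ebb5
G4 gives Eb5
E3 gives C4
G#4 gives E5

F#5 Ebb5 Eb5 C4 E5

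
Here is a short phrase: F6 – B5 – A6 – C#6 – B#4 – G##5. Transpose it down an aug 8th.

Fb5 Bb4 Ab5 C5 B3 G#4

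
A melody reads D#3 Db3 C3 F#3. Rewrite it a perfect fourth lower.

A#2 Ab2 G2 C#3

D#3 down a perfect fourth is A#2.
Db3 down a perfect fourth is Ab2.
C3: a fourth down reaches G, and 5 semitones makes it G2.
A perfect fourth down from F#3 gives C#3.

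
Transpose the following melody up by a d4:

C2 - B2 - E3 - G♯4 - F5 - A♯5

Fb2 Eb3 Ab3 C5 Bbb5 D6

C2 to Fb2
B2 to Eb3
E3 to Ab3
G#4 to C5
F5 to Bbb5
A#5 to D6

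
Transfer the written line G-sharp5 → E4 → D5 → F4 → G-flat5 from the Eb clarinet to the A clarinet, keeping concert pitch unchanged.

First find concert pitch: the Eb clarinet sounds a minor third above written, so G-sharp5 E4 D5 F4 G-flat5 sounds B5 G4 F5 Ab4 Bbb5.
Then write for A clarinet: it sounds a minor third below written, so the part must be a minor third above concert.
B5 → D6
G4 → Bb4
F5 → Ab5
Ab4 → Cb5
Bbb5 → Dbb6

D6 Bb4 Ab5 Cb5 Dbb6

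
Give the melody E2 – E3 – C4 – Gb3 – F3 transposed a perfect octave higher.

E2 to E3
E3 to E4
C4 to C5
Gb3 to Gb4
F3 to F4

E3 E4 C5 Gb4 F4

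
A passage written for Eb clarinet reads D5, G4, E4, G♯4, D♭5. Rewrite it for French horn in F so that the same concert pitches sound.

First find concert pitch: the Eb clarinet sounds a minor third above written, so D5 G4 E4 G♯4 D♭5 sounds F5 Bb4 G4 B4 Fb5.
Then write for French horn in F: it sounds a perfect fifth below written, so the part must be a perfect fifth above concert.
F5 → C6
Bb4 → F5
G4 → D5
B4 → F#5
Fb5 → Cb6

C6 F5 D5 F#5 Cb6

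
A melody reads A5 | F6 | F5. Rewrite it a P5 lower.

A5: a fifth down reaches D, and 7 semitones makes it D5.
F6 down a perfect fifth is Bb5.
A perfect fifth down from F5 gives Bb4.

D5 Bb5 Bb4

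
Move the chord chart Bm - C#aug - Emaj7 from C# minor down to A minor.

C# minor down to A minor is a major third; each chord root moves by that interval while the quality stays the same.
Bm: root B down a major third → G, giving Gm.
C#aug: root C# down a major third → A, giving Aaug.
Emaj7: root E down a major third → C, giving Cmaj7.

Gm Aaug Cmaj7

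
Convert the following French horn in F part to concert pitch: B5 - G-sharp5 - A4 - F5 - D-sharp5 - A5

Written C4 on the French horn in F sounds as F3, a perfect fifth lower; apply that shift to every note.
B5 → E5
G#5 → C#5
A4 → D4
F5 → Bb4
D#5 → G#4
A5 → D5

E5 C#5 D4 Bb4 G#4 D5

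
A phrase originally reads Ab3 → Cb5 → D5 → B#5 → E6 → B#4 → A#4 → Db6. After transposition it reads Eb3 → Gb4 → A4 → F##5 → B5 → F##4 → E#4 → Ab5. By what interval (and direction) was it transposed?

From Ab3 to Eb3 is 4 letter names — a fourth of some quality.
Eb3 to Ab3 is 5 semitones, which makes it a perfect fourth; the second version is lower, so the direction is down.
Checking another pair — Db6 → Ab5 — gives the same interval.

down a perfect fourth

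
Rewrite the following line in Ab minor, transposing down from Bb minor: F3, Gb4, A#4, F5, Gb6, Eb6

Bb minor to Ab minor down is a major second, so every note moves down by that interval.
F3 gives Eb3
Gb4 gives Fb4
A#4 gives G#4
F5 gives Eb5
Gb6 gives Fb6
Eb6 gives Db6

Eb3 Fb4 G#4 Eb5 Fb6 Db6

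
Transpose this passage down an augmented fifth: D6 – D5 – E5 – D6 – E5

D6 gives Gb5
D5 gives Gb4
E5 gives Ab4
D6 gives Gb5
E5 gives Ab4

Gb5 Gb4 Ab4 Gb5 Ab4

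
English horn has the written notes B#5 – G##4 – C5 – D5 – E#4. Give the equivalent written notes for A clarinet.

G#5 E#4 Ab4 Bb4 C#4

First find concert pitch: the English horn sounds a perfect fifth below written, so B#5 G##4 C5 D5 E#4 sounds E#5 C##4 F4 G4 A#3.
Then write for A clarinet: it sounds a minor third below written, so the part must be a minor third above concert.
E#5 → G#5
C##4 → E#4
F4 → Ab4
G4 → Bb4
A#3 → C#4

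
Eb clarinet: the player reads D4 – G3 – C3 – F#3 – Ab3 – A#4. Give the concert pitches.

F4 Bb3 Eb3 A3 Cb4 C#5

Written C4 on the Eb clarinet sounds as Eb4, a minor third higher; apply that shift to every note.
D4 gives F4
G3 gives Bb3
C3 gives Eb3
F#3 gives A3
Ab3 gives Cb4
A#4 gives C#5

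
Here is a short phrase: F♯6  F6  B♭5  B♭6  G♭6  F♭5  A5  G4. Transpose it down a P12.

F#6 down a perfect twelfth is B4.
A perfect twelfth down from F6 gives Bb4.
A perfect twelfth down from Bb5 gives Eb4.
A perfect twelfth down from Bb6 gives Eb5.
A perfect twelfth down from Gb6 gives Cb5.
A perfect twelfth down from Fb5 gives Bbb3.
A perfect twelfth down from A5 gives D4.
G4: a twelfth down reaches C, and 19 semitones makes it C3.

B4 Bb4 Eb4 Eb5 Cb5 Bbb3 D4 C3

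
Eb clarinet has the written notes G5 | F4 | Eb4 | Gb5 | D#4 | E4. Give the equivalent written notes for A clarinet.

First find concert pitch: the Eb clarinet sounds a minor third above written, so G5 F4 Eb4 Gb5 D#4 E4 sounds Bb5 Ab4 Gb4 Bbb5 F#4 G4.
Then write for A clarinet: it sounds a minor third below written, so the part must be a minor third above concert.
Bb5 → Db6
Ab4 → Cb5
Gb4 → Bbb4
Bbb5 → Dbb6
F#4 → A4
G4 → Bb4

Db6 Cb5 Bbb4 Dbb6 A4 Bb4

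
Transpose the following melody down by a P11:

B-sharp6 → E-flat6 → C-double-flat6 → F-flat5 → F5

F##5 Bb4 Gbb4 Cb4 C4

B#6 to F##5
Eb6 to Bb4
Cbb6 to Gbb4
Fb5 to Cb4
F5 to C4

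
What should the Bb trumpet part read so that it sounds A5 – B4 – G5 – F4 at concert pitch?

B5 C#5 A5 G4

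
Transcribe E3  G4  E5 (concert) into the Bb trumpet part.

F#3 A4 F#5

Written C4 sounds as Bb3 on the Bb trumpet, so concert pitches are written a major second up.
E3 gives F#3
G4 gives A4
E5 gives F#5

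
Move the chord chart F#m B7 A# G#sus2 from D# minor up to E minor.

D# minor up to E minor is a minor second; each chord root moves by that interval while the quality stays the same.
F#m: root F# up a minor second → G, giving Gm.
B7: root B up a minor second → C, giving C7.
A#: root A# up a minor second → B, giving B.
G#sus2: root G# up a minor second → A, giving Asus2.

Gm C7 B Asus2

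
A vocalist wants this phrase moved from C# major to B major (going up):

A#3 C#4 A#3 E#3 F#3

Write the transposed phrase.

G#4 B4 G#4 D#4 E4

C# major to B major up is a minor seventh, so every note moves up by that interval.
A#3 → G#4
C#4 → B4
A#3 → G#4
E#3 → D#4
F#3 → E4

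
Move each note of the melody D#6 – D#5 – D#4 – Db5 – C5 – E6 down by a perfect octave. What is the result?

D#6 to D#5
D#5 to D#4
D#4 to D#3
Db5 to Db4
C5 to C4
E6 to E5

D#5 D#4 D#3 Db4 C4 E5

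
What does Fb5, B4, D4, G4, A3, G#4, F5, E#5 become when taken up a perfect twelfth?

Cb7 F#6 A5 D6 E5 D#6 C7 B#6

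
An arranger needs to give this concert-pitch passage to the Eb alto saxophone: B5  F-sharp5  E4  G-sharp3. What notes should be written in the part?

The Eb alto saxophone sounds a major sixth below written, so the written part must be a major sixth above concert — transpose each note up.
B5 → G#6
F#5 → D#6
E4 → C#5
G#3 → E#4

G#6 D#6 C#5 E#4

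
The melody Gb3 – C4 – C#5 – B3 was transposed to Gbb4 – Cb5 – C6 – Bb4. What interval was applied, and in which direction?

up a diminished octave

Take the first pair: Gb3 → Gbb4. G to G spans 8 letter names, so the interval is some kind of octave.
Gb3 to Gbb4 is 11 semitones, which makes it a diminished octave; the second version is higher, so the direction is up.
Checking another pair — B3 → Bb4 — gives the same interval.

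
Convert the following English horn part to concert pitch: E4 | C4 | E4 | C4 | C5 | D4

A3 F3 A3 F3 F4 G3

Written C4 on the English horn sounds as F3, a perfect fifth lower; apply that shift to every note.
E4 -> A3
C4 -> F3
E4 -> A3
C4 -> F3
C5 -> F4
D4 -> G3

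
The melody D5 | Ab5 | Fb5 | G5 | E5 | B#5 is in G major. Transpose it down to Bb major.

F4 Cb5 Abb4 Bb4 G4 D#5

G major to Bb major down is a major sixth, so every note moves down by that interval.
D5 -> F4
Ab5 -> Cb5
Fb5 -> Abb4
G5 -> Bb4
E5 -> G4
B#5 -> D#5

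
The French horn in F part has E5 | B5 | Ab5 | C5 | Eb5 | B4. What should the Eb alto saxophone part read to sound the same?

First find concert pitch: the French horn in F sounds a perfect fifth below written, so E5 B5 Ab5 C5 Eb5 B4 sounds A4 E5 Db5 F4 Ab4 E4.
Then write for Eb alto saxophone: it sounds a major sixth below written, so the part must be a major sixth above concert.
A4 → F#5
E5 → C#6
Db5 → Bb5
F4 → D5
Ab4 → F5
E4 → C#5

F#5 C#6 Bb5 D5 F5 C#5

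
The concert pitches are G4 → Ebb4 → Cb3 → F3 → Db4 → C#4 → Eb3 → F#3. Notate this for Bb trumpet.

A4 Fb4 Db3 G3 Eb4 D#4 F3 G#3

Written C4 sounds as Bb3 on the Bb trumpet, so concert pitches are written a major second up.
G4 -> A4
Ebb4 -> Fb4
Cb3 -> Db3
F3 -> G3
Db4 -> Eb4
C#4 -> D#4
Eb3 -> F3
F#3 -> G#3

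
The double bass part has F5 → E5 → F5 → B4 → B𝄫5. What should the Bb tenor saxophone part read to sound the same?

First find concert pitch: the double bass sounds a perfect octave below written, so F5 E5 F5 B4 B𝄫5 sounds F4 E4 F4 B3 Bbb4.
Then write for Bb tenor saxophone: it sounds a major ninth below written, so the part must be a major ninth above concert.
F4 → G5
E4 → F#5
F4 → G5
B3 → C#5
Bbb4 → Cb6

G5 F#5 G5 C#5 Cb6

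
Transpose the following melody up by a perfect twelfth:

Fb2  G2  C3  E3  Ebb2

Fb2 becomes Cb4
G2 becomes D4
C3 becomes G4
E3 becomes B4
Ebb2 becomes Bbb3

Cb4 D4 G4 B4 Bbb3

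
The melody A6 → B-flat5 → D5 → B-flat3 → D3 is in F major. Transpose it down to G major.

F major to G major down is a minor seventh, so every note moves down by that interval.
A6 to B5
Bb5 to C5
D5 to E4
Bb3 to C3
D3 to E2

B5 C5 E4 C3 E2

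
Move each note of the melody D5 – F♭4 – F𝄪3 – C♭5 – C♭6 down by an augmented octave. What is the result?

D5 down an augmented octave is Db4.
Fb4: an octave down reaches F, and 13 semitones makes it Fbb3.
F##3 down an augmented octave is F#2.
Cb5: an octave down reaches C, and 13 semitones makes it Cbb4.
Cb6 down an augmented octave is Cbb5.

Db4 Fbb3 F#2 Cbb4 Cbb5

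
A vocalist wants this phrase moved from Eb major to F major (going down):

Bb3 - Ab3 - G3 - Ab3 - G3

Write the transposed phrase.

Eb major to F major down is a minor seventh, so every note moves down by that interval.
Bb3 to C3
Ab3 to Bb2
G3 to A2
Ab3 to Bb2
G3 to A2

C3 Bb2 A2 Bb2 A2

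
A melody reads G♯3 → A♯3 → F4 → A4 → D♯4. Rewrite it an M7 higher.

F##4 G##4 E5 G#5 C##5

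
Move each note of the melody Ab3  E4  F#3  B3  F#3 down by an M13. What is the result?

Ab3 → Cb2
E4 → G2
F#3 → A1
B3 → D2
F#3 → A1

Cb2 G2 A1 D2 A1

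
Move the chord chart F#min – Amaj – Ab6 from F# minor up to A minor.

F# minor up to A minor is a minor third; each chord root moves by that interval while the quality stays the same.
F#min: root F# up a minor third → A, giving Amin.
Amaj: root A up a minor third → C, giving Cmaj.
Ab6: root Ab up a minor third → Cb, giving Cb6.

Amin Cmaj Cb6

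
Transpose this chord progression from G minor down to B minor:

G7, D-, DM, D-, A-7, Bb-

B7 F#- F#M F#- C#-7 D-

G minor down to B minor is a minor sixth; each chord root moves by that interval while the quality stays the same.
G7: root G down a minor sixth → B, giving B7.
D-: root D down a minor sixth → F#, giving F#-.
DM: root D down a minor sixth → F#, giving F#M.
D-: root D down a minor sixth → F#, giving F#-.
A-7: root A down a minor sixth → C#, giving C#-7.
Bb-: root Bb down a minor sixth → D, giving D-.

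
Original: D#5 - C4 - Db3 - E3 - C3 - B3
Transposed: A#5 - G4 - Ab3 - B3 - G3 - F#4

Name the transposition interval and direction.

up a perfect fifth

Take the first pair: D#5 → A#5. D to A spans 5 letter names, so the interval is some kind of fifth.
D#5 to A#5 is 7 semitones, which makes it a perfect fifth; the second version is higher, so the direction is up.
Checking another pair — B3 → F#4 — gives the same interval.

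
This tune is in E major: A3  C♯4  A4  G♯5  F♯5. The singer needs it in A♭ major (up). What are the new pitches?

Db4 F4 Db5 C6 Bb5

E major to A♭ major up is a diminished fourth, so every note moves up by that interval.
A3 → Db4
C#4 → F4
A4 → Db5
G#5 → C6
F#5 → Bb5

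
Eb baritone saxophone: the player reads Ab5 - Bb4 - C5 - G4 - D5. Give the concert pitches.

The Eb baritone saxophone sounds a major thirteenth below written, so transpose each written note down a major thirteenth.
Ab5 to Cb4
Bb4 to Db3
C5 to Eb3
G4 to Bb2
D5 to F3

Cb4 Db3 Eb3 Bb2 F3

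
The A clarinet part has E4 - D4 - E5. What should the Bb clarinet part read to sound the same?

First find concert pitch: the A clarinet sounds a minor third below written, so E4 D4 E5 sounds C#4 B3 C#5.
Then write for Bb clarinet: it sounds a major second below written, so the part must be a major second above concert.
C#4 → D#4
B3 → C#4
C#5 → D#5

D#4 C#4 D#5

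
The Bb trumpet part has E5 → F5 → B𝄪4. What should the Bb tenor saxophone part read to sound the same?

E6 F6 B##5

First find concert pitch: the Bb trumpet sounds a major second below written, so E5 F5 B𝄪4 sounds D5 Eb5 A##4.
Then write for Bb tenor saxophone: it sounds a major ninth below written, so the part must be a major ninth above concert.
D5 → E6
Eb5 → F6
A##4 → B##5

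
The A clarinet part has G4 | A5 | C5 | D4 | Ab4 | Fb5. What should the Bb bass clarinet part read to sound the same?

F#5 G#6 B5 C#5 G5 Eb6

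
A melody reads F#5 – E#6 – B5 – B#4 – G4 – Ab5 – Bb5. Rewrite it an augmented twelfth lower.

F#5 gives Bb3
E#6 gives A4
B5 gives Eb4
B#4 gives E3
G4 gives Cb3
Ab5 gives Dbb4
Bb5 gives Ebb4

Bb3 A4 Eb4 E3 Cb3 Dbb4 Ebb4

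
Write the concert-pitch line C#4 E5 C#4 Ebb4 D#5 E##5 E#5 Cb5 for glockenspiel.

C#2 E3 C#2 Ebb2 D#3 E##3 E#3 Cb3

Written C4 sounds as C6 on the glockenspiel, so concert pitches are written a perfect fifteenth down.
C#4 gives C#2
E5 gives E3
C#4 gives C#2
Ebb4 gives Ebb2
D#5 gives D#3
E##5 gives E##3
E#5 gives E#3
Cb5 gives Cb3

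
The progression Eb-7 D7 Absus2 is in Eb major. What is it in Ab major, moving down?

Ab-7 G7 Dbsus2

Eb major down to Ab major is a perfect fifth; each chord root moves by that interval while the quality stays the same.
Eb-7: root Eb down a perfect fifth → Ab, giving Ab-7.
D7: root D down a perfect fifth → G, giving G7.
Absus2: root Ab down a perfect fifth → Db, giving Dbsus2.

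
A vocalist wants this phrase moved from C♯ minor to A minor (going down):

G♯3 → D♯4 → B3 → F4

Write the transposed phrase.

C♯ minor to A minor down is a major third, so every note moves down by that interval.
G#3 gives E3
D#4 gives B3
B3 gives G3
F4 gives Db4

E3 B3 G3 Db4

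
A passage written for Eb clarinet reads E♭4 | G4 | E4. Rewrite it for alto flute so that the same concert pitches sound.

Cb5 Eb5 C5

First find concert pitch: the Eb clarinet sounds a minor third above written, so E♭4 G4 E4 sounds Gb4 Bb4 G4.
Then write for alto flute: it sounds a perfect fourth below written, so the part must be a perfect fourth above concert.
Gb4 → Cb5
Bb4 → Eb5
G4 → C5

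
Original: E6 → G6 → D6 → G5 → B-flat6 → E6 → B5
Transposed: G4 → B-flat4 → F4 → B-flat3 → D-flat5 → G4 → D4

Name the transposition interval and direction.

Take the first pair: E6 → G4. E to G spans 13 letter names, so the interval is some kind of thirteenth.
G4 to E6 is 21 semitones, which makes it a major thirteenth; the second version is lower, so the direction is down.
Checking another pair — B5 → D4 — gives the same interval.

down a major thirteenth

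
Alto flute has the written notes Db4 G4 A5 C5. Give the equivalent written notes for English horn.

Eb4 A4 B5 D5

First find concert pitch: the alto flute sounds a perfect fourth below written, so Db4 G4 A5 C5 sounds Ab3 D4 E5 G4.
Then write for English horn: it sounds a perfect fifth below written, so the part must be a perfect fifth above concert.
Ab3 → Eb4
D4 → A4
E5 → B5
G4 → D5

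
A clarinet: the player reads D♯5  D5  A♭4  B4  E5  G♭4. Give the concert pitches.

The A clarinet sounds a minor third below written, so transpose each written note down a minor third.
D#5 becomes B#4
D5 becomes B4
Ab4 becomes F4
B4 becomes G#4
E5 becomes C#5
Gb4 becomes Eb4

B#4 B4 F4 G#4 C#5 Eb4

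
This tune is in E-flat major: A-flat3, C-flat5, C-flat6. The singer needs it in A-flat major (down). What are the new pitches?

E-flat major to A-flat major down is a perfect fifth, so every note moves down by that interval.
Ab3 → Db3
Cb5 → Fb4
Cb6 → Fb5

Db3 Fb4 Fb5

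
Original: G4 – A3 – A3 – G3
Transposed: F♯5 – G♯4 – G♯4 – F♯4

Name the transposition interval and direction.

up a major seventh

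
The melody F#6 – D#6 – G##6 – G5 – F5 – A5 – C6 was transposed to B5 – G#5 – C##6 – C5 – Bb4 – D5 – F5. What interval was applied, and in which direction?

down a perfect fifth

Take the first pair: F#6 → B5. F to B spans 5 letter names, so the interval is some kind of fifth.
B5 to F#6 is 7 semitones, which makes it a perfect fifth; the second version is lower, so the direction is down.
Checking another pair — C6 → F5 — gives the same interval.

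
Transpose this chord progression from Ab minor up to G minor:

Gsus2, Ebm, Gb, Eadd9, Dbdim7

Ab minor up to G minor is a major seventh; each chord root moves by that interval while the quality stays the same.
Gsus2: root G up a major seventh → F#, giving F#sus2.
Ebm: root Eb up a major seventh → D, giving Dm.
Gb: root Gb up a major seventh → F, giving F.
Eadd9: root E up a major seventh → D#, giving D#add9.
Dbdim7: root Db up a major seventh → C, giving Cdim7.

F#sus2 Dm F D#add9 Cdim7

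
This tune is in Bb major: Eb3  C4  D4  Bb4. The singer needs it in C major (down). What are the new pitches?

F2 D3 E3 C4

From Bb down to C is a minor seventh; apply that to each pitch.
Eb3 to F2
C4 to D3
D4 to E3
Bb4 to C4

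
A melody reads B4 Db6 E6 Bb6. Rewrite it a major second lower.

A4 Cb6 D6 Ab6

B4 gives A4
Db6 gives Cb6
E6 gives D6
Bb6 gives Ab6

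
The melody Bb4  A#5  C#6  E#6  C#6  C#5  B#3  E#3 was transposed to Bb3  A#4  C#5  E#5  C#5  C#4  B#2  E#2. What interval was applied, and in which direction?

down a perfect octave

From Bb4 to Bb3 is 8 letter names — an octave of some quality.
Bb3 to Bb4 is 12 semitones, which makes it a perfect octave; the second version is lower, so the direction is down.
Checking another pair — E#3 → E#2 — gives the same interval.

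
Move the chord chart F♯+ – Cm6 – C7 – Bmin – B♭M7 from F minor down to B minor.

F minor down to B minor is a diminished fifth; each chord root moves by that interval while the quality stays the same.
F♯+: root F♯ down a diminished fifth → B#, giving B#+.
Cm6: root C down a diminished fifth → F#, giving F#m6.
C7: root C down a diminished fifth → F#, giving F#7.
Bmin: root B down a diminished fifth → E#, giving E#min.
B♭M7: root B♭ down a diminished fifth → E, giving EM7.

B#+ F#m6 F#7 E#min EM7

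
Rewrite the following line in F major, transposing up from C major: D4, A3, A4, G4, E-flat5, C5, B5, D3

From C up to F is a perfect fourth; apply that to each pitch.
D4 → G4
A3 → D4
A4 → D5
G4 → C5
Eb5 → Ab5
C5 → F5
B5 → E6
D3 → G3

G4 D4 D5 C5 Ab5 F5 E6 G3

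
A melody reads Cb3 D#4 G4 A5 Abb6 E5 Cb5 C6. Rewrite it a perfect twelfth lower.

Fb1 G#2 C3 D4 Dbb5 A3 Fb3 F4

Cb3 to Fb1
D#4 to G#2
G4 to C3
A5 to D4
Abb6 to Dbb5
E5 to A3
Cb5 to Fb3
C6 to F4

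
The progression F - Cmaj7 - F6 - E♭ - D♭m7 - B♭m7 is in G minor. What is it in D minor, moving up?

C Gmaj7 C6 Bb Abm7 Fm7

G minor up to D minor is a perfect fifth; each chord root moves by that interval while the quality stays the same.
F: root F up a perfect fifth → C, giving C.
Cmaj7: root C up a perfect fifth → G, giving Gmaj7.
F6: root F up a perfect fifth → C, giving C6.
E♭: root E♭ up a perfect fifth → Bb, giving Bb.
D♭m7: root D♭ up a perfect fifth → Ab, giving Abm7.
B♭m7: root B♭ up a perfect fifth → F, giving Fm7.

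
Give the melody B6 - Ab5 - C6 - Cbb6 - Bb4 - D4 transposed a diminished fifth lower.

E#6 D5 F#5 Fb5 E4 G#3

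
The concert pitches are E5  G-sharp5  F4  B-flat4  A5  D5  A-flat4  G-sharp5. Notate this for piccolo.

E4 G#4 F3 Bb3 A4 D4 Ab3 G#4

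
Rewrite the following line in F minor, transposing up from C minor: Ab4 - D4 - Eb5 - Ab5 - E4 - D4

Db5 G4 Ab5 Db6 A4 G4

C minor to F minor up is a perfect fourth, so every note moves up by that interval.
Ab4 → Db5
D4 → G4
Eb5 → Ab5
Ab5 → Db6
E4 → A4
D4 → G4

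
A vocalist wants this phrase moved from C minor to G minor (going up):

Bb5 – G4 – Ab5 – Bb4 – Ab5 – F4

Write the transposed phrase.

From C up to G is a perfect fifth; apply that to each pitch.
Bb5 → F6
G4 → D5
Ab5 → Eb6
Bb4 → F5
Ab5 → Eb6
F4 → C5

F6 D5 Eb6 F5 Eb6 C5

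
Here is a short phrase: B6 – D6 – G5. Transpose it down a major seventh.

B6 → C6
D6 → Eb5
G5 → Ab4

C6 Eb5 Ab4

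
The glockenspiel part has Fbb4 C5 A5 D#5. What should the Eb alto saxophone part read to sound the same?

Dbb7 A7 F#8 B#7

First find concert pitch: the glockenspiel sounds a perfect fifteenth above written, so Fbb4 C5 A5 D#5 sounds Fbb6 C7 A7 D#7.
Then write for Eb alto saxophone: it sounds a major sixth below written, so the part must be a major sixth above concert.
Fbb6 → Dbb7
C7 → A7
A7 → F#8
D#7 → B#7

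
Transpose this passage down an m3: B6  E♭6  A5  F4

B6: a third down reaches G, and 3 semitones makes it G#6.
Eb6: a third down reaches C, and 3 semitones makes it C6.
A5 down a minor third is F#5.
F4 down a minor third is D4.

G#6 C6 F#5 D4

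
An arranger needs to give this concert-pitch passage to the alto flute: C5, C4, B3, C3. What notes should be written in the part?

The alto flute sounds a perfect fourth below written, so the written part must be a perfect fourth above concert — transpose each note up.
C5 gives F5
C4 gives F4
B3 gives E4
C3 gives F3

F5 F4 E4 F3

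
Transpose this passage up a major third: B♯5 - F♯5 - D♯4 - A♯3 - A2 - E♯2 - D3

D##6 A#5 F##4 C##4 C#3 G##2 F#3

B#5 → D##6
F#5 → A#5
D#4 → F##4
A#3 → C##4
A2 → C#3
E#2 → G##2
D3 → F#3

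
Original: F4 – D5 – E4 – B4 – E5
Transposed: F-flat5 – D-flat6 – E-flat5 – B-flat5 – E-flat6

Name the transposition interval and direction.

Take the first pair: F4 → Fb5. F to F spans 8 letter names, so the interval is some kind of octave.
F4 to Fb5 is 11 semitones, which makes it a diminished octave; the second version is higher, so the direction is up.
Checking another pair — E5 → Eb6 — gives the same interval.

up a diminished octave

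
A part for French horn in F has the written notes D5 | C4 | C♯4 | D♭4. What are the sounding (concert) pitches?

Written C4 on the French horn in F sounds as F3, a perfect fifth lower; apply that shift to every note.
D5 gives G4
C4 gives F3
C#4 gives F#3
Db4 gives Gb3

G4 F3 F#3 Gb3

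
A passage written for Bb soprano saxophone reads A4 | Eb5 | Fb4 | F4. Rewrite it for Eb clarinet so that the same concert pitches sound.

E4 Bb4 Cb4 C4

First find concert pitch: the Bb soprano saxophone sounds a major second below written, so A4 Eb5 Fb4 F4 sounds G4 Db5 Ebb4 Eb4.
Then write for Eb clarinet: it sounds a minor third above written, so the part must be a minor third below concert.
G4 → E4
Db5 → Bb4
Ebb4 → Cb4
Eb4 → C4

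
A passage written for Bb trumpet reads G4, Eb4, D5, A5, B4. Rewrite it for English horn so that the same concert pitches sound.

C5 Ab4 G5 D6 E5

First find concert pitch: the Bb trumpet sounds a major second below written, so G4 Eb4 D5 A5 B4 sounds F4 Db4 C5 G5 A4.
Then write for English horn: it sounds a perfect fifth below written, so the part must be a perfect fifth above concert.
F4 → C5
Db4 → Ab4
C5 → G5
G5 → D6
A4 → E5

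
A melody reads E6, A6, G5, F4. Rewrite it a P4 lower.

B5 E6 D5 C4

E6 -> B5
A6 -> E6
G5 -> D5
F4 -> C4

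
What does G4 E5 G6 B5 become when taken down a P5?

C4 A4 C6 E5

G4 -> C4
E5 -> A4
G6 -> C6
B5 -> E5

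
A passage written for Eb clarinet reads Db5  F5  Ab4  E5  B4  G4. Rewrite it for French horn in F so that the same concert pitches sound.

First find concert pitch: the Eb clarinet sounds a minor third above written, so Db5 F5 Ab4 E5 B4 G4 sounds Fb5 Ab5 Cb5 G5 D5 Bb4.
Then write for French horn in F: it sounds a perfect fifth below written, so the part must be a perfect fifth above concert.
Fb5 → Cb6
Ab5 → Eb6
Cb5 → Gb5
G5 → D6
D5 → A5
Bb4 → F5

Cb6 Eb6 Gb5 D6 A5 F5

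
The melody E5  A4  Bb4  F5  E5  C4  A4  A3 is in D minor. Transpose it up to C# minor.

D#6 G#5 A5 E6 D#6 B4 G#5 G#4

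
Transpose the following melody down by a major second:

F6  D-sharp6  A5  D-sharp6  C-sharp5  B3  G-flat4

Eb6 C#6 G5 C#6 B4 A3 Fb4

F6 becomes Eb6
D#6 becomes C#6
A5 becomes G5
D#6 becomes C#6
C#5 becomes B4
B3 becomes A3
Gb4 becomes Fb4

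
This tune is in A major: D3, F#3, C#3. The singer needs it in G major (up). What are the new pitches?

C4 E4 B3

A major to G major up is a minor seventh, so every note moves up by that interval.
D3 gives C4
F#3 gives E4
C#3 gives B3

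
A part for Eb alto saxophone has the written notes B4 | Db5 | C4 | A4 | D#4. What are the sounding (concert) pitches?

D4 Fb4 Eb3 C4 F#3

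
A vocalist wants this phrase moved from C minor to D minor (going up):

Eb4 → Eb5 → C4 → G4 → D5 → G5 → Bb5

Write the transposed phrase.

F4 F5 D4 A4 E5 A5 C6

C minor to D minor up is a major second, so every note moves up by that interval.
Eb4 gives F4
Eb5 gives F5
C4 gives D4
G4 gives A4
D5 gives E5
G5 gives A5
Bb5 gives C6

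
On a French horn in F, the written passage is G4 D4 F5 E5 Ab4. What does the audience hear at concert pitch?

Written C4 on the French horn in F sounds as F3, a perfect fifth lower; apply that shift to every note.
G4 -> C4
D4 -> G3
F5 -> Bb4
E5 -> A4
Ab4 -> Db4

C4 G3 Bb4 A4 Db4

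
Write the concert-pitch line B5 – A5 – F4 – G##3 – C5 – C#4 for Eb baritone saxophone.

G#7 F#7 D6 E##5 A6 A#5

Written C4 sounds as Eb2 on the Eb baritone saxophone, so concert pitches are written a major thirteenth up.
B5 gives G#7
A5 gives F#7
F4 gives D6
G##3 gives E##5
C5 gives A6
C#4 gives A#5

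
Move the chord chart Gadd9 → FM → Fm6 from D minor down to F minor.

Bbadd9 AbM Abm6

D minor down to F minor is a major sixth; each chord root moves by that interval while the quality stays the same.
Gadd9: root G down a major sixth → Bb, giving Bbadd9.
FM: root F down a major sixth → Ab, giving AbM.
Fm6: root F down a major sixth → Ab, giving Abm6.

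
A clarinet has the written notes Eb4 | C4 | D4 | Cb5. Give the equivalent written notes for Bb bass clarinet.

D5 B4 C#5 Bb5

First find concert pitch: the A clarinet sounds a minor third below written, so Eb4 C4 D4 Cb5 sounds C4 A3 B3 Ab4.
Then write for Bb bass clarinet: it sounds a major ninth below written, so the part must be a major ninth above concert.
C4 → D5
A3 → B4
B3 → C#5
Ab4 → Bb5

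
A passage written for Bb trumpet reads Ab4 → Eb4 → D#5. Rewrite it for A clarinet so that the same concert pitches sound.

Bbb4 Fb4 E5

First find concert pitch: the Bb trumpet sounds a major second below written, so Ab4 Eb4 D#5 sounds Gb4 Db4 C#5.
Then write for A clarinet: it sounds a minor third below written, so the part must be a minor third above concert.
Gb4 → Bbb4
Db4 → Fb4
C#5 → E5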